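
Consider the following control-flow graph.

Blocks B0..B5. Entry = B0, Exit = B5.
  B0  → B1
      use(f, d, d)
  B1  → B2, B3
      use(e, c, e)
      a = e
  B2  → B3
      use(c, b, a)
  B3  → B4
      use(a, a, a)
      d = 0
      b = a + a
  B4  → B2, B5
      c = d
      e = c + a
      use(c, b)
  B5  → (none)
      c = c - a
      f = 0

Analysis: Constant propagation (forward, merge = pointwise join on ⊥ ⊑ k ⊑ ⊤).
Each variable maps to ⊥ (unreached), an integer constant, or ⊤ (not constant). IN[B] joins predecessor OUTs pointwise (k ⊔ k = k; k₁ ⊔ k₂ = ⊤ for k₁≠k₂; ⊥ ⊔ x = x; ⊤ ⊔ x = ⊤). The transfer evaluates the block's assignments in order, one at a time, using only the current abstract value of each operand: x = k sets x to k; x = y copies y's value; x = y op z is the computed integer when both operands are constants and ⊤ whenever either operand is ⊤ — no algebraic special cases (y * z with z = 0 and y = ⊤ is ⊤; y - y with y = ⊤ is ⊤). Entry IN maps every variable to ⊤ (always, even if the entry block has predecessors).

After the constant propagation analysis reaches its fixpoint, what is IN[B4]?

Answer: {a: ⊤, b: ⊤, c: ⊤, d: 0, e: ⊤, f: ⊤}

Working:
Converged values:
  B0:  IN=(all ⊤)  OUT=(all ⊤)
  B1:  IN=(all ⊤)  OUT=(all ⊤)
  B2:  IN=(all ⊤)  OUT=(all ⊤)
  B3:  IN=(all ⊤)  OUT={d:0; rest ⊤}
  B4:  IN={d:0; rest ⊤}  OUT={c:0, d:0; rest ⊤}
  B5:  IN={c:0, d:0; rest ⊤}  OUT={d:0, f:0; rest ⊤}

Merge at B4: IN[B4] = OUT[B3] = {a: ⊤, b: ⊤, c: ⊤, d: 0, e: ⊤, f: ⊤}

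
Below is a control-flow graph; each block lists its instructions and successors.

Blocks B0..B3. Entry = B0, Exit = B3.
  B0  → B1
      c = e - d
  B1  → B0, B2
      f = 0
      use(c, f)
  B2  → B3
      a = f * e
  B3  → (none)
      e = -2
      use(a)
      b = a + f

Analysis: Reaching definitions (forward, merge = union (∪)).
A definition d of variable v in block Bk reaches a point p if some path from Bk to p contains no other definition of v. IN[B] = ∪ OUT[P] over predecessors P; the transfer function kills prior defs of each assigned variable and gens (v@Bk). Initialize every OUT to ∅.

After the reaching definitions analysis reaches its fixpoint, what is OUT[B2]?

Fixpoint table:
  B0:  IN={c@B0, f@B1}  OUT={c@B0, f@B1}
  B1:  IN={c@B0, f@B1}  OUT={c@B0, f@B1}
  B2:  IN={c@B0, f@B1}  OUT={a@B2, c@B0, f@B1}
  B3:  IN={a@B2, c@B0, f@B1}  OUT={a@B2, b@B3, c@B0, e@B3, f@B1}

Merge at B2: IN[B2] = OUT[B1] = {c@B0, f@B1}
Applying B2's transfer function to that IN value gives OUT[B2] (row B2 above).

Answer: {a@B2, c@B0, f@B1}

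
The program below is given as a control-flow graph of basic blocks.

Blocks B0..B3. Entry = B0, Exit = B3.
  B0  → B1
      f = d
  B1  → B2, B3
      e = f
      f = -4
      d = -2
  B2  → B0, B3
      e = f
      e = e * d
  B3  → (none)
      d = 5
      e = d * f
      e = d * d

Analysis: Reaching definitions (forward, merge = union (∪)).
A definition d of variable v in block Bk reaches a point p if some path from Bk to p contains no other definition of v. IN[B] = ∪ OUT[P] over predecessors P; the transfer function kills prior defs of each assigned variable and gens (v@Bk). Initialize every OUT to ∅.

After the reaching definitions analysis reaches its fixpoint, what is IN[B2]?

Answer: {d@B1, e@B1, f@B1}

Trace:
Converged values:
  B0:  IN={d@B1, e@B2, f@B1}  OUT={d@B1, e@B2, f@B0}
  B1:  IN={d@B1, e@B2, f@B0}  OUT={d@B1, e@B1, f@B1}
  B2:  IN={d@B1, e@B1, f@B1}  OUT={d@B1, e@B2, f@B1}
  B3:  IN={d@B1, e@B1, e@B2, f@B1}  OUT={d@B3, e@B3, f@B1}

Merge at B2: IN[B2] = OUT[B1] = {d@B1, e@B1, f@B1}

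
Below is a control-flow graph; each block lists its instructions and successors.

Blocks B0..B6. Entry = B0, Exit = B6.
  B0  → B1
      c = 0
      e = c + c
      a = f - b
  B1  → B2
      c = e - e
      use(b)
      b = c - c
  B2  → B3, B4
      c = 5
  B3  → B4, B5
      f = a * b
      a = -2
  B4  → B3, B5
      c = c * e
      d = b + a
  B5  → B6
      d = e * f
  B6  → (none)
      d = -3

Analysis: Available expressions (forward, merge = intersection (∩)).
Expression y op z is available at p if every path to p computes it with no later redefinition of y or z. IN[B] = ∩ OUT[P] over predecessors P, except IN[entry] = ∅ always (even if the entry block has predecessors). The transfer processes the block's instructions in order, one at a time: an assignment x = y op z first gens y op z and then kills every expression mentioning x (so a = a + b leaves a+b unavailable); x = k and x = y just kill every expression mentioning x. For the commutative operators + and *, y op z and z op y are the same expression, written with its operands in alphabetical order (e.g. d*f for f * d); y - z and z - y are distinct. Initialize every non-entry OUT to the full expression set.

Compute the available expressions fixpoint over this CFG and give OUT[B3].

Answer: {e-e}

Working:
Per-block solution:
  B0:   IN={}   OUT={c+c, f-b}
  B1:   IN={c+c, f-b}   OUT={c-c, e-e}
  B2:   IN={c-c, e-e}   OUT={e-e}
  B3:   IN={e-e}   OUT={e-e}
  B4:   IN={e-e}   OUT={a+b, e-e}
  B5:   IN={e-e}   OUT={e*f, e-e}
  B6:   IN={e*f, e-e}   OUT={e*f, e-e}

Merge at B3: IN[B3] = OUT[B2] ∩ OUT[B4] = {e-e}
Applying B3's transfer function to that IN value gives OUT[B3] (row B3 above).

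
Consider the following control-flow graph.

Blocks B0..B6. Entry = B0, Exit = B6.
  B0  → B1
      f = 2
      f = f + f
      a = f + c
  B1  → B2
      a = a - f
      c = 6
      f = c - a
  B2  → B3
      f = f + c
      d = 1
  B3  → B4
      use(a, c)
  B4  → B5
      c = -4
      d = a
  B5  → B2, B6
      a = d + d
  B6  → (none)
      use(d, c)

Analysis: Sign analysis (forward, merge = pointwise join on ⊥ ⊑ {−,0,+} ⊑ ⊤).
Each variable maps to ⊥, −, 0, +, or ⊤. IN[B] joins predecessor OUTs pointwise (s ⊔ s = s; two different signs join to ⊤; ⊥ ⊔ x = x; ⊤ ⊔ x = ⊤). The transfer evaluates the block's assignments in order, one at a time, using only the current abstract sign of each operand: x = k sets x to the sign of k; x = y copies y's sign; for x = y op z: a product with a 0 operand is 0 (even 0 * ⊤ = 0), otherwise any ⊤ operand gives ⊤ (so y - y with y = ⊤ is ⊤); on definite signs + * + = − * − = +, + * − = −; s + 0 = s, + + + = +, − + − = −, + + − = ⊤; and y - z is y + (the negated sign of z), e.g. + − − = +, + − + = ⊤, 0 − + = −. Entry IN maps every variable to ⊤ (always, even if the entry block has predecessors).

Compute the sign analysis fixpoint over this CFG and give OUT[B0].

Answer: {a: ⊤, b: ⊤, c: ⊤, d: ⊤, e: ⊤, f: +}

Working:
Fixpoint table:
  B0:  IN=(all ⊤)  OUT={f:+; rest ⊤}
  B1:  IN={f:+; rest ⊤}  OUT={c:+; rest ⊤}
  B2:  IN=(all ⊤)  OUT={d:+; rest ⊤}
  B3:  IN={d:+; rest ⊤}  OUT={d:+; rest ⊤}
  B4:  IN={d:+; rest ⊤}  OUT={c:-; rest ⊤}
  B5:  IN={c:-; rest ⊤}  OUT={c:-; rest ⊤}
  B6:  IN={c:-; rest ⊤}  OUT={c:-; rest ⊤}

B0 is the boundary node: IN[B0] = {a: ⊤, b: ⊤, c: ⊤, d: ⊤, e: ⊤, f: ⊤}
Applying B0's transfer function to that IN value gives OUT[B0] (row B0 above).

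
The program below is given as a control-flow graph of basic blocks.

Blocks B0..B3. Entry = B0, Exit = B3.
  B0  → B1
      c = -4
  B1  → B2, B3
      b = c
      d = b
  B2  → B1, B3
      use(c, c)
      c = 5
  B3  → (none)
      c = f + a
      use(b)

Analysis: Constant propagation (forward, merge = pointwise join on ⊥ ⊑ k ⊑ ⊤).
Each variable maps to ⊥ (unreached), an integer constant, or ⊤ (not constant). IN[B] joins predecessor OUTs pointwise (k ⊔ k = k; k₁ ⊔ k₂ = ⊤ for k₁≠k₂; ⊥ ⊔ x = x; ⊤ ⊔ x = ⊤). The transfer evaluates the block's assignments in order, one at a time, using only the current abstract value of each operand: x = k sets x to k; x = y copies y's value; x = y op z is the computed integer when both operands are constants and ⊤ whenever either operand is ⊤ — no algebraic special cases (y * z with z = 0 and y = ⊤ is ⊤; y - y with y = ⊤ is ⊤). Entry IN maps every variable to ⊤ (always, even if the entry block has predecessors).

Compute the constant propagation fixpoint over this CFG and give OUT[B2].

Answer: {a: ⊤, b: ⊤, c: 5, d: ⊤, e: ⊤, f: ⊤}

Working:
Per-block solution:
  B0:   IN=(all ⊤)   OUT={c:-4; rest ⊤}
  B1:   IN=(all ⊤)   OUT=(all ⊤)
  B2:   IN=(all ⊤)   OUT={c:5; rest ⊤}
  B3:   IN=(all ⊤)   OUT=(all ⊤)

Merge at B2: IN[B2] = OUT[B1] = {a: ⊤, b: ⊤, c: ⊤, d: ⊤, e: ⊤, f: ⊤}
Applying B2's transfer function to that IN value gives OUT[B2] (row B2 above).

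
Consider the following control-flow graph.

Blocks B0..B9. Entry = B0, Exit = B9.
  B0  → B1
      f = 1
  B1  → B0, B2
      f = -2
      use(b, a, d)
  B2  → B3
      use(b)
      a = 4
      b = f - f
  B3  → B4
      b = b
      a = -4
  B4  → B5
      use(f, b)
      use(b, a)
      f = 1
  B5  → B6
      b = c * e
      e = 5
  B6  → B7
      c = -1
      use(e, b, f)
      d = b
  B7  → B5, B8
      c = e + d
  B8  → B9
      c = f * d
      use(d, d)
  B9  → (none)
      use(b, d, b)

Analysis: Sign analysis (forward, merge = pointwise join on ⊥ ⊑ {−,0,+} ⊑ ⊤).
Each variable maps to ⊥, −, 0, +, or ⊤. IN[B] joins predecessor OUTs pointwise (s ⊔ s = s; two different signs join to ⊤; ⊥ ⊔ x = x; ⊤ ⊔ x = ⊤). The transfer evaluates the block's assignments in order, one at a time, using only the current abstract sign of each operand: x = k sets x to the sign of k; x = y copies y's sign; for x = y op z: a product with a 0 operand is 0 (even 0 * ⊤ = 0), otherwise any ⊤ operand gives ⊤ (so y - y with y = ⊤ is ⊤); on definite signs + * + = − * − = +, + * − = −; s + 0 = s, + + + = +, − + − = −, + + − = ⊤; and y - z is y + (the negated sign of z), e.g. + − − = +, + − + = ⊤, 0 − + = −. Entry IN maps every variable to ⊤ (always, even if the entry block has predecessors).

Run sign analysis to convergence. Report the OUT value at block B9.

Answer: {a: -, b: ⊤, c: ⊤, d: ⊤, e: +, f: +}

Trace:
Fixpoint table:
  B0:  IN=(all ⊤)  OUT={f:+; rest ⊤}
  B1:  IN={f:+; rest ⊤}  OUT={f:-; rest ⊤}
  B2:  IN={f:-; rest ⊤}  OUT={a:+, f:-; rest ⊤}
  B3:  IN={a:+, f:-; rest ⊤}  OUT={a:-, f:-; rest ⊤}
  B4:  IN={a:-, f:-; rest ⊤}  OUT={a:-, f:+; rest ⊤}
  B5:  IN={a:-, f:+; rest ⊤}  OUT={a:-, e:+, f:+; rest ⊤}
  B6:  IN={a:-, e:+, f:+; rest ⊤}  OUT={a:-, c:-, e:+, f:+; rest ⊤}
  B7:  IN={a:-, c:-, e:+, f:+; rest ⊤}  OUT={a:-, e:+, f:+; rest ⊤}
  B8:  IN={a:-, e:+, f:+; rest ⊤}  OUT={a:-, e:+, f:+; rest ⊤}
  B9:  IN={a:-, e:+, f:+; rest ⊤}  OUT={a:-, e:+, f:+; rest ⊤}

Merge at B9: IN[B9] = OUT[B8] = {a: -, b: ⊤, c: ⊤, d: ⊤, e: +, f: +}
Applying B9's transfer function to that IN value gives OUT[B9] (row B9 above).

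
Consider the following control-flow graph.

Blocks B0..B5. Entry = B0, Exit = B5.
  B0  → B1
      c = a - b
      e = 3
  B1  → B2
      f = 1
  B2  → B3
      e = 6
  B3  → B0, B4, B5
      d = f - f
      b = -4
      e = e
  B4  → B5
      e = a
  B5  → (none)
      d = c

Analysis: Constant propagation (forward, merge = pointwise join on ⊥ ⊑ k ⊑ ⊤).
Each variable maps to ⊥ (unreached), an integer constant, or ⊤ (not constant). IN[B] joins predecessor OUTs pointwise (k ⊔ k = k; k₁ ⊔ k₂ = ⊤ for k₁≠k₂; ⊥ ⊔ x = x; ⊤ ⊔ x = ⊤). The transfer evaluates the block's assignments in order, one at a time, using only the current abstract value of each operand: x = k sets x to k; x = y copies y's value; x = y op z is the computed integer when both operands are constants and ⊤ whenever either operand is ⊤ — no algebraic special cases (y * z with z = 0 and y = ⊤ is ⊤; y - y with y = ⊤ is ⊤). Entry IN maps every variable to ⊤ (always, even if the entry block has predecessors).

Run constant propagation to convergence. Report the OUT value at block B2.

Per-block solution:
  B0: | IN=(all ⊤) | OUT={e:3; rest ⊤}
  B1: | IN={e:3; rest ⊤} | OUT={e:3, f:1; rest ⊤}
  B2: | IN={e:3, f:1; rest ⊤} | OUT={e:6, f:1; rest ⊤}
  B3: | IN={e:6, f:1; rest ⊤} | OUT={b:-4, d:0, e:6, f:1; rest ⊤}
  B4: | IN={b:-4, d:0, e:6, f:1; rest ⊤} | OUT={b:-4, d:0, f:1; rest ⊤}
  B5: | IN={b:-4, d:0, f:1; rest ⊤} | OUT={b:-4, f:1; rest ⊤}

Merge at B2: IN[B2] = OUT[B1] = {a: ⊤, b: ⊤, c: ⊤, d: ⊤, e: 3, f: 1}
Applying B2's transfer function to that IN value gives OUT[B2] (row B2 above).

Answer: {a: ⊤, b: ⊤, c: ⊤, d: ⊤, e: 6, f: 1}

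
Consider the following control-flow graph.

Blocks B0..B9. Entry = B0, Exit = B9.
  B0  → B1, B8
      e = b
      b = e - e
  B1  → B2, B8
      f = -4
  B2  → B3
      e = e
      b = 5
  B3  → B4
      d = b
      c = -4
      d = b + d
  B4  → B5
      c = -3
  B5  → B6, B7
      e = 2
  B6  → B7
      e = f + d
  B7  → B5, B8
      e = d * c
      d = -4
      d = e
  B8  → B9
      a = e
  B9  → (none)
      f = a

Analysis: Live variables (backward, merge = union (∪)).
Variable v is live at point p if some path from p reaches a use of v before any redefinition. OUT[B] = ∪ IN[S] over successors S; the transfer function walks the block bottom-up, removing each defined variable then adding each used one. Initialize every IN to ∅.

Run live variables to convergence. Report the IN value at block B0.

Converged values:
  B0:   IN={b}   OUT={e}
  B1:   IN={e}   OUT={e, f}
  B2:   IN={e, f}   OUT={b, f}
  B3:   IN={b, f}   OUT={d, f}
  B4:   IN={d, f}   OUT={c, d, f}
  B5:   IN={c, d, f}   OUT={c, d, f}
  B6:   IN={c, d, f}   OUT={c, d, f}
  B7:   IN={c, d, f}   OUT={c, d, e, f}
  B8:   IN={e}   OUT={a}
  B9:   IN={a}   OUT={}

Merge at B0: OUT[B0] = IN[B1] ⊔ IN[B8] = {e}
Applying B0's transfer function to that OUT value gives IN[B0] (row B0 above).

Answer: {b}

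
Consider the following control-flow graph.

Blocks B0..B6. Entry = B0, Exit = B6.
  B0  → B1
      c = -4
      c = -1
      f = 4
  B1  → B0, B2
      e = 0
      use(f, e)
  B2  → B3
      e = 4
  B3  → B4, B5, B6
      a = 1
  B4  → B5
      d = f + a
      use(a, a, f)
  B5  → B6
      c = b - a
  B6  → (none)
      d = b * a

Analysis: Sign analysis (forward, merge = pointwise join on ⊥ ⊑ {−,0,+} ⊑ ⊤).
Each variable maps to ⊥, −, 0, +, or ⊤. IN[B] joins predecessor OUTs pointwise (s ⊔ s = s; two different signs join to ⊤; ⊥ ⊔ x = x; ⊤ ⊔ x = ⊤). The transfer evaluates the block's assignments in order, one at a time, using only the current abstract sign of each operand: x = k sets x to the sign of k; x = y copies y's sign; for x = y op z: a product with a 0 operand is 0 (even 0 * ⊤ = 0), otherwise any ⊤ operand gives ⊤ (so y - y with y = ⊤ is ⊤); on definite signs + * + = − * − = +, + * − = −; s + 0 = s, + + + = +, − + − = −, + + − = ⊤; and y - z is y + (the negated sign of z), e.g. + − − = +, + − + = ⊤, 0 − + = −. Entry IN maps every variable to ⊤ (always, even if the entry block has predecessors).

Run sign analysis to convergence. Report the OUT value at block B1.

Answer: {a: ⊤, b: ⊤, c: -, d: ⊤, e: 0, f: +}

Derivation:
Fixpoint table:
  B0:   IN=(all ⊤)   OUT={c:-, f:+; rest ⊤}
  B1:   IN={c:-, f:+; rest ⊤}   OUT={c:-, e:0, f:+; rest ⊤}
  B2:   IN={c:-, e:0, f:+; rest ⊤}   OUT={c:-, e:+, f:+; rest ⊤}
  B3:   IN={c:-, e:+, f:+; rest ⊤}   OUT={a:+, c:-, e:+, f:+; rest ⊤}
  B4:   IN={a:+, c:-, e:+, f:+; rest ⊤}   OUT={a:+, c:-, d:+, e:+, f:+; rest ⊤}
  B5:   IN={a:+, c:-, e:+, f:+; rest ⊤}   OUT={a:+, e:+, f:+; rest ⊤}
  B6:   IN={a:+, e:+, f:+; rest ⊤}   OUT={a:+, e:+, f:+; rest ⊤}

Merge at B1: IN[B1] = OUT[B0] = {a: ⊤, b: ⊤, c: -, d: ⊤, e: ⊤, f: +}
Applying B1's transfer function to that IN value gives OUT[B1] (row B1 above).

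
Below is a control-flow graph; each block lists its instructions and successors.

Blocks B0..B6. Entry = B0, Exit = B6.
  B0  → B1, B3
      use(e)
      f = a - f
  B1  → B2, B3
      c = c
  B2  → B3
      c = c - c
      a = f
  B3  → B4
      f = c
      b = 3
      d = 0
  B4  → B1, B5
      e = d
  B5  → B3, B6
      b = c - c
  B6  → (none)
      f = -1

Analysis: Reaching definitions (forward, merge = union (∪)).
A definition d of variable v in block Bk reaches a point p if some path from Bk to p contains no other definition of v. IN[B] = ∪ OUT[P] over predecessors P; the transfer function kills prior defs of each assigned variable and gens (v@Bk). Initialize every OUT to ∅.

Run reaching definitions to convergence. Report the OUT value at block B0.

Converged values:
  B0: | IN={} | OUT={f@B0}
  B1: | IN={a@B2, b@B3, c@B1, c@B2, d@B3, e@B4, f@B0, f@B3} | OUT={a@B2, b@B3, c@B1, d@B3, e@B4, f@B0, f@B3}
  B2: | IN={a@B2, b@B3, c@B1, d@B3, e@B4, f@B0, f@B3} | OUT={a@B2, b@B3, c@B2, d@B3, e@B4, f@B0, f@B3}
  B3: | IN={a@B2, b@B3, b@B5, c@B1, c@B2, d@B3, e@B4, f@B0, f@B3} | OUT={a@B2, b@B3, c@B1, c@B2, d@B3, e@B4, f@B3}
  B4: | IN={a@B2, b@B3, c@B1, c@B2, d@B3, e@B4, f@B3} | OUT={a@B2, b@B3, c@B1, c@B2, d@B3, e@B4, f@B3}
  B5: | IN={a@B2, b@B3, c@B1, c@B2, d@B3, e@B4, f@B3} | OUT={a@B2, b@B5, c@B1, c@B2, d@B3, e@B4, f@B3}
  B6: | IN={a@B2, b@B5, c@B1, c@B2, d@B3, e@B4, f@B3} | OUT={a@B2, b@B5, c@B1, c@B2, d@B3, e@B4, f@B6}

B0 is the boundary node: IN[B0] = {}
Applying B0's transfer function to that IN value gives OUT[B0] (row B0 above).

Answer: {f@B0}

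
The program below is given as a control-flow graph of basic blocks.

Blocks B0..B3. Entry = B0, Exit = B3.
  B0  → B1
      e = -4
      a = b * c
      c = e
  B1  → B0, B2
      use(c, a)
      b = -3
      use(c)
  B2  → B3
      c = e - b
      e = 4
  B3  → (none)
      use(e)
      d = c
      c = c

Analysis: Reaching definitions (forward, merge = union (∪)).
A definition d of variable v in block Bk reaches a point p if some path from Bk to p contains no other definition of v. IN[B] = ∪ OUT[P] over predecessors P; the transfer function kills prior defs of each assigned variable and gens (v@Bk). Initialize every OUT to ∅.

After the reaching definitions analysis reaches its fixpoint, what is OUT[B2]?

Converged values:
  B0: | IN={a@B0, b@B1, c@B0, e@B0} | OUT={a@B0, b@B1, c@B0, e@B0}
  B1: | IN={a@B0, b@B1, c@B0, e@B0} | OUT={a@B0, b@B1, c@B0, e@B0}
  B2: | IN={a@B0, b@B1, c@B0, e@B0} | OUT={a@B0, b@B1, c@B2, e@B2}
  B3: | IN={a@B0, b@B1, c@B2, e@B2} | OUT={a@B0, b@B1, c@B3, d@B3, e@B2}

Merge at B2: IN[B2] = OUT[B1] = {a@B0, b@B1, c@B0, e@B0}
Applying B2's transfer function to that IN value gives OUT[B2] (row B2 above).

Answer: {a@B0, b@B1, c@B2, e@B2}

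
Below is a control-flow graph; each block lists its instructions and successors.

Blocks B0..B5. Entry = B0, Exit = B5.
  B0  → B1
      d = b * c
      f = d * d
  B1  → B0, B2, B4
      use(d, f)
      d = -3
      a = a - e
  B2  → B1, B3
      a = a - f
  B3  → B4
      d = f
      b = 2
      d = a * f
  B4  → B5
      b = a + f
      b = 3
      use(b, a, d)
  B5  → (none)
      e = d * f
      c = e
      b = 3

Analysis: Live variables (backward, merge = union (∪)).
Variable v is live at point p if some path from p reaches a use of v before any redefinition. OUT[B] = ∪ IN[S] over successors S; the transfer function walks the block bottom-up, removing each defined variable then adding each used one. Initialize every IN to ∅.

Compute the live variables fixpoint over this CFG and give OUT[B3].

Fixpoint table:
  B0: | IN={a, b, c, e} | OUT={a, b, c, d, e, f}
  B1: | IN={a, b, c, d, e, f} | OUT={a, b, c, d, e, f}
  B2: | IN={a, b, c, d, e, f} | OUT={a, b, c, d, e, f}
  B3: | IN={a, f} | OUT={a, d, f}
  B4: | IN={a, d, f} | OUT={d, f}
  B5: | IN={d, f} | OUT={}

Merge at B3: OUT[B3] = IN[B4] = {a, d, f}

Answer: {a, d, f}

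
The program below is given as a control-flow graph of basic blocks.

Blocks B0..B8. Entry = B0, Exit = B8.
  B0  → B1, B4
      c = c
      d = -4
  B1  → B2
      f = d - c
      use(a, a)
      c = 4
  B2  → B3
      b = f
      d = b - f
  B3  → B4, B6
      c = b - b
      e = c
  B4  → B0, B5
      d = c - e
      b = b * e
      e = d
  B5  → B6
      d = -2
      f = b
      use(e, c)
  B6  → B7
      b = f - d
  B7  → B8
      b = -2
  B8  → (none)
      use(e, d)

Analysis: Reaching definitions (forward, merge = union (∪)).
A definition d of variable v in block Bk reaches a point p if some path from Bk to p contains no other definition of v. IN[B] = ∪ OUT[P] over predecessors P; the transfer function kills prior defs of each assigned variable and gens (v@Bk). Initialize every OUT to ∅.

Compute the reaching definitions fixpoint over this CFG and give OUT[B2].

Fixpoint table:
  B0:  IN={b@B4, c@B0, c@B3, d@B4, e@B4, f@B1}  OUT={b@B4, c@B0, d@B0, e@B4, f@B1}
  B1:  IN={b@B4, c@B0, d@B0, e@B4, f@B1}  OUT={b@B4, c@B1, d@B0, e@B4, f@B1}
  B2:  IN={b@B4, c@B1, d@B0, e@B4, f@B1}  OUT={b@B2, c@B1, d@B2, e@B4, f@B1}
  B3:  IN={b@B2, c@B1, d@B2, e@B4, f@B1}  OUT={b@B2, c@B3, d@B2, e@B3, f@B1}
  B4:  IN={b@B2, b@B4, c@B0, c@B3, d@B0, d@B2, e@B3, e@B4, f@B1}  OUT={b@B4, c@B0, c@B3, d@B4, e@B4, f@B1}
  B5:  IN={b@B4, c@B0, c@B3, d@B4, e@B4, f@B1}  OUT={b@B4, c@B0, c@B3, d@B5, e@B4, f@B5}
  B6:  IN={b@B2, b@B4, c@B0, c@B3, d@B2, d@B5, e@B3, e@B4, f@B1, f@B5}  OUT={b@B6, c@B0, c@B3, d@B2, d@B5, e@B3, e@B4, f@B1, f@B5}
  B7:  IN={b@B6, c@B0, c@B3, d@B2, d@B5, e@B3, e@B4, f@B1, f@B5}  OUT={b@B7, c@B0, c@B3, d@B2, d@B5, e@B3, e@B4, f@B1, f@B5}
  B8:  IN={b@B7, c@B0, c@B3, d@B2, d@B5, e@B3, e@B4, f@B1, f@B5}  OUT={b@B7, c@B0, c@B3, d@B2, d@B5, e@B3, e@B4, f@B1, f@B5}

Merge at B2: IN[B2] = OUT[B1] = {b@B4, c@B1, d@B0, e@B4, f@B1}
Applying B2's transfer function to that IN value gives OUT[B2] (row B2 above).

Answer: {b@B2, c@B1, d@B2, e@B4, f@B1}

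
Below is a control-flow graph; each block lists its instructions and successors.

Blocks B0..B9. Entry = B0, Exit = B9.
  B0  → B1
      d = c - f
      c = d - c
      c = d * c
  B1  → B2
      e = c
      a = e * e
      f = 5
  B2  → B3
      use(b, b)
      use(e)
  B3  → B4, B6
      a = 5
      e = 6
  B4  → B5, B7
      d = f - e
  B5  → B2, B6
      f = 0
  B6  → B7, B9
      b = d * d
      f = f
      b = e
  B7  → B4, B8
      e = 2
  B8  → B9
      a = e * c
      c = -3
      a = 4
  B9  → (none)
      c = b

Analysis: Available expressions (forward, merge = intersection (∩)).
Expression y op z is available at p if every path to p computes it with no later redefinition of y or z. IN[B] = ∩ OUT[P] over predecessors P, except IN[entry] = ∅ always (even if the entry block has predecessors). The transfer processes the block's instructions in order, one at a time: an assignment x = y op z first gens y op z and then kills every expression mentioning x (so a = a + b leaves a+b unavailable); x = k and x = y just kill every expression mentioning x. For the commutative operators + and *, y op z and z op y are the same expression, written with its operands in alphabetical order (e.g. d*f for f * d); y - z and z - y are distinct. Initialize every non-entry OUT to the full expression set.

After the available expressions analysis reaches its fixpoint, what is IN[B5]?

Fixpoint table:
  B0:  IN={}  OUT={}
  B1:  IN={}  OUT={e*e}
  B2:  IN={}  OUT={}
  B3:  IN={}  OUT={}
  B4:  IN={}  OUT={f-e}
  B5:  IN={f-e}  OUT={}
  B6:  IN={}  OUT={d*d}
  B7:  IN={}  OUT={}
  B8:  IN={}  OUT={}
  B9:  IN={}  OUT={}

Merge at B5: IN[B5] = OUT[B4] = {f-e}

Answer: {f-e}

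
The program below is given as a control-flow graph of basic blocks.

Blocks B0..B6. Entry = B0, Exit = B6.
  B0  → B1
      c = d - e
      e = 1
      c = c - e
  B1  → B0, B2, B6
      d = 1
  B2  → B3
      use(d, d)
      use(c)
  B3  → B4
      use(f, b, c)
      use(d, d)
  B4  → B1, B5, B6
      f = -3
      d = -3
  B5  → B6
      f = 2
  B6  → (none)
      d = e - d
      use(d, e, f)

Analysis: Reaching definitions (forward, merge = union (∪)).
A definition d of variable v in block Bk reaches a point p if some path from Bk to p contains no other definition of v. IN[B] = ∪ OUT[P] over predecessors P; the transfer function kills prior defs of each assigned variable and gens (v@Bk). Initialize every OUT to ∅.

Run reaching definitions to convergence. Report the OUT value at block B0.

Answer: {c@B0, d@B1, e@B0, f@B4}

Working:
Per-block solution:
  B0: | IN={c@B0, d@B1, e@B0, f@B4} | OUT={c@B0, d@B1, e@B0, f@B4}
  B1: | IN={c@B0, d@B1, d@B4, e@B0, f@B4} | OUT={c@B0, d@B1, e@B0, f@B4}
  B2: | IN={c@B0, d@B1, e@B0, f@B4} | OUT={c@B0, d@B1, e@B0, f@B4}
  B3: | IN={c@B0, d@B1, e@B0, f@B4} | OUT={c@B0, d@B1, e@B0, f@B4}
  B4: | IN={c@B0, d@B1, e@B0, f@B4} | OUT={c@B0, d@B4, e@B0, f@B4}
  B5: | IN={c@B0, d@B4, e@B0, f@B4} | OUT={c@B0, d@B4, e@B0, f@B5}
  B6: | IN={c@B0, d@B1, d@B4, e@B0, f@B4, f@B5} | OUT={c@B0, d@B6, e@B0, f@B4, f@B5}

Merge at B0 (entry node, so the boundary value {} is joined with the incoming edge(s)): IN[B0] = {} ⊔ OUT[B1] = {c@B0, d@B1, e@B0, f@B4}
Applying B0's transfer function to that IN value gives OUT[B0] (row B0 above).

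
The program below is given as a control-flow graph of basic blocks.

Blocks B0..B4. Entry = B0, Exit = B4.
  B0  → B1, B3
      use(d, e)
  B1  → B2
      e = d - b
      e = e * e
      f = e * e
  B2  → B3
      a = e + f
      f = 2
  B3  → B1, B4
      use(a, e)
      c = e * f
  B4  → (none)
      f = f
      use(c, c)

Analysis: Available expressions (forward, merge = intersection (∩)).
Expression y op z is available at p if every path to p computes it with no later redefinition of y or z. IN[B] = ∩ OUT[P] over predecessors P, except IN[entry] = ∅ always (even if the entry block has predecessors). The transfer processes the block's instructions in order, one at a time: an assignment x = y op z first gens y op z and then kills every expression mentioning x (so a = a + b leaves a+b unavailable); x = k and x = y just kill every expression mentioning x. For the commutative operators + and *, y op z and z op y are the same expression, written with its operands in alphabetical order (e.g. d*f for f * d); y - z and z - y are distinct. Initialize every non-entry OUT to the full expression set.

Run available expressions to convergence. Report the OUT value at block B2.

Answer: {d-b, e*e}

Derivation:
Fixpoint table:
  B0:   IN={}   OUT={}
  B1:   IN={}   OUT={d-b, e*e}
  B2:   IN={d-b, e*e}   OUT={d-b, e*e}
  B3:   IN={}   OUT={e*f}
  B4:   IN={e*f}   OUT={}

Merge at B2: IN[B2] = OUT[B1] = {d-b, e*e}
Applying B2's transfer function to that IN value gives OUT[B2] (row B2 above).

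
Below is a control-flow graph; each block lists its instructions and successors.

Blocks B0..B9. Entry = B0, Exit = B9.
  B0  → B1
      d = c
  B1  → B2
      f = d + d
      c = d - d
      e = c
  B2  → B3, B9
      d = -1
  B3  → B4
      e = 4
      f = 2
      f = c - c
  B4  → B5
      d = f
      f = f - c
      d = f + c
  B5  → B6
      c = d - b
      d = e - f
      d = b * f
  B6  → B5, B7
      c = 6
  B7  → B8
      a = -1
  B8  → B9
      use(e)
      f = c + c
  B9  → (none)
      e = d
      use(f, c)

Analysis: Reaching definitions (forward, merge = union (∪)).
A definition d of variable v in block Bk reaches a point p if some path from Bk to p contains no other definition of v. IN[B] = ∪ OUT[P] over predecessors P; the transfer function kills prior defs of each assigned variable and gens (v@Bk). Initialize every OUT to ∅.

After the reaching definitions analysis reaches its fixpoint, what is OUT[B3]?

Per-block solution:
  B0: | IN={} | OUT={d@B0}
  B1: | IN={d@B0} | OUT={c@B1, d@B0, e@B1, f@B1}
  B2: | IN={c@B1, d@B0, e@B1, f@B1} | OUT={c@B1, d@B2, e@B1, f@B1}
  B3: | IN={c@B1, d@B2, e@B1, f@B1} | OUT={c@B1, d@B2, e@B3, f@B3}
  B4: | IN={c@B1, d@B2, e@B3, f@B3} | OUT={c@B1, d@B4, e@B3, f@B4}
  B5: | IN={c@B1, c@B6, d@B4, d@B5, e@B3, f@B4} | OUT={c@B5, d@B5, e@B3, f@B4}
  B6: | IN={c@B5, d@B5, e@B3, f@B4} | OUT={c@B6, d@B5, e@B3, f@B4}
  B7: | IN={c@B6, d@B5, e@B3, f@B4} | OUT={a@B7, c@B6, d@B5, e@B3, f@B4}
  B8: | IN={a@B7, c@B6, d@B5, e@B3, f@B4} | OUT={a@B7, c@B6, d@B5, e@B3, f@B8}
  B9: | IN={a@B7, c@B1, c@B6, d@B2, d@B5, e@B1, e@B3, f@B1, f@B8} | OUT={a@B7, c@B1, c@B6, d@B2, d@B5, e@B9, f@B1, f@B8}

Merge at B3: IN[B3] = OUT[B2] = {c@B1, d@B2, e@B1, f@B1}
Applying B3's transfer function to that IN value gives OUT[B3] (row B3 above).

Answer: {c@B1, d@B2, e@B3, f@B3}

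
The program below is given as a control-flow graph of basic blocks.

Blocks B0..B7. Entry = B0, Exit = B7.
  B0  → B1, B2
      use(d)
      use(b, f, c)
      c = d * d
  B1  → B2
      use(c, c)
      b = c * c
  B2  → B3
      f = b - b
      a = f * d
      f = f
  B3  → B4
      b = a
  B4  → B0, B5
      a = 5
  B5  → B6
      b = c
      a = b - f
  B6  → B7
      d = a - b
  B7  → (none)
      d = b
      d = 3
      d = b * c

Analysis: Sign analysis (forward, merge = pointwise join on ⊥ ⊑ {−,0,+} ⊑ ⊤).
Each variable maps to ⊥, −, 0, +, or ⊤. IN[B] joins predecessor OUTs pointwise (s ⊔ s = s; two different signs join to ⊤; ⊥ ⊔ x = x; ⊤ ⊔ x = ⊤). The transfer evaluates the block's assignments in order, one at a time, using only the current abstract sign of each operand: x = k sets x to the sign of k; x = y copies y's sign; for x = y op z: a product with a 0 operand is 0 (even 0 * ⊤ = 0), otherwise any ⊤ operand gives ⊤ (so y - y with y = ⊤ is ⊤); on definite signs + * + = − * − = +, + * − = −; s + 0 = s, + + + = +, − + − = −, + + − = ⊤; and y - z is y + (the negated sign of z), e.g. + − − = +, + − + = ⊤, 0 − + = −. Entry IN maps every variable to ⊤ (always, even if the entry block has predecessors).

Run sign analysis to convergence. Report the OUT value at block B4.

Answer: {a: +, b: ⊤, c: ⊤, d: ⊤, e: ⊤, f: ⊤}

Trace:
Fixpoint table:
  B0:  IN=(all ⊤)  OUT=(all ⊤)
  B1:  IN=(all ⊤)  OUT=(all ⊤)
  B2:  IN=(all ⊤)  OUT=(all ⊤)
  B3:  IN=(all ⊤)  OUT=(all ⊤)
  B4:  IN=(all ⊤)  OUT={a:+; rest ⊤}
  B5:  IN={a:+; rest ⊤}  OUT=(all ⊤)
  B6:  IN=(all ⊤)  OUT=(all ⊤)
  B7:  IN=(all ⊤)  OUT=(all ⊤)

Merge at B4: IN[B4] = OUT[B3] = {a: ⊤, b: ⊤, c: ⊤, d: ⊤, e: ⊤, f: ⊤}
Applying B4's transfer function to that IN value gives OUT[B4] (row B4 above).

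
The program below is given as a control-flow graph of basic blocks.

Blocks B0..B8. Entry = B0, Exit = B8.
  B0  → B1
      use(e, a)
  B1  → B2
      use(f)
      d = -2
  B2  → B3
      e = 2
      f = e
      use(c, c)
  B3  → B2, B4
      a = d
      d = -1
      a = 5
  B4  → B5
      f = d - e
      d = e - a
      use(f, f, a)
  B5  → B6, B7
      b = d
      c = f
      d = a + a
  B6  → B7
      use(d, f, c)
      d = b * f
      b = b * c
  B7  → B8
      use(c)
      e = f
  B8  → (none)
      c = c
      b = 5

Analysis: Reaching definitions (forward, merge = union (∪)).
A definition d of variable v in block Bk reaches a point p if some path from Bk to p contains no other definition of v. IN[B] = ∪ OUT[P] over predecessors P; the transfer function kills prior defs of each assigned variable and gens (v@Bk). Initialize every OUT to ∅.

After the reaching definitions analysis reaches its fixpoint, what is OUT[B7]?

Answer: {a@B3, b@B5, b@B6, c@B5, d@B5, d@B6, e@B7, f@B4}

Derivation:
Fixpoint table:
  B0:   IN={}   OUT={}
  B1:   IN={}   OUT={d@B1}
  B2:   IN={a@B3, d@B1, d@B3, e@B2, f@B2}   OUT={a@B3, d@B1, d@B3, e@B2, f@B2}
  B3:   IN={a@B3, d@B1, d@B3, e@B2, f@B2}   OUT={a@B3, d@B3, e@B2, f@B2}
  B4:   IN={a@B3, d@B3, e@B2, f@B2}   OUT={a@B3, d@B4, e@B2, f@B4}
  B5:   IN={a@B3, d@B4, e@B2, f@B4}   OUT={a@B3, b@B5, c@B5, d@B5, e@B2, f@B4}
  B6:   IN={a@B3, b@B5, c@B5, d@B5, e@B2, f@B4}   OUT={a@B3, b@B6, c@B5, d@B6, e@B2, f@B4}
  B7:   IN={a@B3, b@B5, b@B6, c@B5, d@B5, d@B6, e@B2, f@B4}   OUT={a@B3, b@B5, b@B6, c@B5, d@B5, d@B6, e@B7, f@B4}
  B8:   IN={a@B3, b@B5, b@B6, c@B5, d@B5, d@B6, e@B7, f@B4}   OUT={a@B3, b@B8, c@B8, d@B5, d@B6, e@B7, f@B4}

Merge at B7: IN[B7] = OUT[B5] ⊔ OUT[B6] = {a@B3, b@B5, b@B6, c@B5, d@B5, d@B6, e@B2, f@B4}
Applying B7's transfer function to that IN value gives OUT[B7] (row B7 above).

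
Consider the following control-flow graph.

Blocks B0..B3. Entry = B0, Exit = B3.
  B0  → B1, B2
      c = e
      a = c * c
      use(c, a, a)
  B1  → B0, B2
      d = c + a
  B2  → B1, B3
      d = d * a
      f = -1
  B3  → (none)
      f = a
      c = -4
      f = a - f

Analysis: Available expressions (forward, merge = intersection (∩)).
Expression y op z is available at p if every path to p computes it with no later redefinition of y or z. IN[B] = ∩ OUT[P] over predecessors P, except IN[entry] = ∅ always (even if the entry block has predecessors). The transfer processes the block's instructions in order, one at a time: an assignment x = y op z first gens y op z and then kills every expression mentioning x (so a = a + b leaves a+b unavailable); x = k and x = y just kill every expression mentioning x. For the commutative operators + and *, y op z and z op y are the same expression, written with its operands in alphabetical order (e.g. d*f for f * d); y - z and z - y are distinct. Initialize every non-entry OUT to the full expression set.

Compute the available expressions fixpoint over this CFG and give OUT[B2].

Converged values:
  B0: | IN={} | OUT={c*c}
  B1: | IN={c*c} | OUT={a+c, c*c}
  B2: | IN={c*c} | OUT={c*c}
  B3: | IN={c*c} | OUT={}

Merge at B2: IN[B2] = OUT[B0] ∩ OUT[B1] = {c*c}
Applying B2's transfer function to that IN value gives OUT[B2] (row B2 above).

Answer: {c*c}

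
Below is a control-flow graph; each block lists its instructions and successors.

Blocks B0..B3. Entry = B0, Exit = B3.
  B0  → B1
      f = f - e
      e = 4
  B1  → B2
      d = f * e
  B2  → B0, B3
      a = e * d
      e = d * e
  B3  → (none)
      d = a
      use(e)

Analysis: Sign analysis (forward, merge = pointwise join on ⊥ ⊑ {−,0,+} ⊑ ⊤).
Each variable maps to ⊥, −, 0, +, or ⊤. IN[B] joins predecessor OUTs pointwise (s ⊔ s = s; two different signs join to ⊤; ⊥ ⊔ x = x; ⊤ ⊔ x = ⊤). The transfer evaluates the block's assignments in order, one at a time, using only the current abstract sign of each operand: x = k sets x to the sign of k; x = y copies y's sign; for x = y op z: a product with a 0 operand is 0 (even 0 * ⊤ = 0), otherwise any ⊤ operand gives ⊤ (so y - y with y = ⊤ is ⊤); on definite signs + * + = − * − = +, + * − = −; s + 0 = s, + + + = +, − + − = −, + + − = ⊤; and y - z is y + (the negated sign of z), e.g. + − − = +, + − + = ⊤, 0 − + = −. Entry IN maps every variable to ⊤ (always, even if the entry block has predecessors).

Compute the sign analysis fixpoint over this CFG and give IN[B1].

Per-block solution:
  B0:  IN=(all ⊤)  OUT={e:+; rest ⊤}
  B1:  IN={e:+; rest ⊤}  OUT={e:+; rest ⊤}
  B2:  IN={e:+; rest ⊤}  OUT=(all ⊤)
  B3:  IN=(all ⊤)  OUT=(all ⊤)

Merge at B1: IN[B1] = OUT[B0] = {a: ⊤, b: ⊤, c: ⊤, d: ⊤, e: +, f: ⊤}

Answer: {a: ⊤, b: ⊤, c: ⊤, d: ⊤, e: +, f: ⊤}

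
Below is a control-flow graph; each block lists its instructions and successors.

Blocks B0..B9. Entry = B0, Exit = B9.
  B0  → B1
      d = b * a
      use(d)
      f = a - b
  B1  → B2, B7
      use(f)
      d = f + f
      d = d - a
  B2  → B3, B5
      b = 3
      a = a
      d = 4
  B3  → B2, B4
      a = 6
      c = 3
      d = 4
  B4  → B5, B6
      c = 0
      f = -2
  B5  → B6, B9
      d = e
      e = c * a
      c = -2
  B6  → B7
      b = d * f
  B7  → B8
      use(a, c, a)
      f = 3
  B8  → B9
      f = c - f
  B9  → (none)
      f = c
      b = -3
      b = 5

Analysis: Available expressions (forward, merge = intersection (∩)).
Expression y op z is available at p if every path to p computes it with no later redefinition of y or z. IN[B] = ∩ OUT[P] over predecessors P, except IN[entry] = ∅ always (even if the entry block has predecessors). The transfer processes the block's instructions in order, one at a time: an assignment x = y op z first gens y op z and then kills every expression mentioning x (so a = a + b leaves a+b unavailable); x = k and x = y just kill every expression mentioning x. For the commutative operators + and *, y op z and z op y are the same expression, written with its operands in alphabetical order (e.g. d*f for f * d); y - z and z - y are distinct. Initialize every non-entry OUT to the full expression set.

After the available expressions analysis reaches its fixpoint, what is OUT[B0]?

Answer: {a*b, a-b}

Trace:
Per-block solution:
  B0: | IN={} | OUT={a*b, a-b}
  B1: | IN={a*b, a-b} | OUT={a*b, a-b, f+f}
  B2: | IN={f+f} | OUT={f+f}
  B3: | IN={f+f} | OUT={f+f}
  B4: | IN={f+f} | OUT={}
  B5: | IN={} | OUT={}
  B6: | IN={} | OUT={d*f}
  B7: | IN={} | OUT={}
  B8: | IN={} | OUT={}
  B9: | IN={} | OUT={}

B0 is the boundary node: IN[B0] = {}
Applying B0's transfer function to that IN value gives OUT[B0] (row B0 above).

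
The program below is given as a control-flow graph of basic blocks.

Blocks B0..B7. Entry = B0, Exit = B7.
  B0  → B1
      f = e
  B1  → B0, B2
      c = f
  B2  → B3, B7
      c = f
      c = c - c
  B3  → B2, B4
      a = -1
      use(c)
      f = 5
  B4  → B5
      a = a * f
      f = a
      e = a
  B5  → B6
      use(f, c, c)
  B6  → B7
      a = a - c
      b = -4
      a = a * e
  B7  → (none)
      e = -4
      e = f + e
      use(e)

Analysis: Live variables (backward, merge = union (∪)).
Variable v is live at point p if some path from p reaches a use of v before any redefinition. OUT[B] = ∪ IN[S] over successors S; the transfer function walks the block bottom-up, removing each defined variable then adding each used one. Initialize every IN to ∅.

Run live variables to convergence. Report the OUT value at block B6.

Answer: {f}

Trace:
Per-block solution:
  B0:   IN={e}   OUT={e, f}
  B1:   IN={e, f}   OUT={e, f}
  B2:   IN={f}   OUT={c, f}
  B3:   IN={c}   OUT={a, c, f}
  B4:   IN={a, c, f}   OUT={a, c, e, f}
  B5:   IN={a, c, e, f}   OUT={a, c, e, f}
  B6:   IN={a, c, e, f}   OUT={f}
  B7:   IN={f}   OUT={}

Merge at B6: OUT[B6] = IN[B7] = {f}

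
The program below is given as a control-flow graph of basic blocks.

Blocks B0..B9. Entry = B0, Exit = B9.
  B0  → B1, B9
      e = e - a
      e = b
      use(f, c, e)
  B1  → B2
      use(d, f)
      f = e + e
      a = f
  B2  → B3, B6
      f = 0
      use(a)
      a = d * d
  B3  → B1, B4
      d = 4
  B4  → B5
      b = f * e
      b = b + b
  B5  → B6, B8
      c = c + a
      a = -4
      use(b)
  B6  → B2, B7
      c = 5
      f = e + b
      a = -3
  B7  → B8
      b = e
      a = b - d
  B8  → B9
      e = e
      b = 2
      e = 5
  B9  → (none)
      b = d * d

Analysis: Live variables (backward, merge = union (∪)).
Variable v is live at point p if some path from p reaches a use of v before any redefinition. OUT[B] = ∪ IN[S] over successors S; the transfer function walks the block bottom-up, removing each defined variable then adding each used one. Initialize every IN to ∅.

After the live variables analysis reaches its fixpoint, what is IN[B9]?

Per-block solution:
  B0:  IN={a, b, c, d, e, f}  OUT={b, c, d, e, f}
  B1:  IN={b, c, d, e, f}  OUT={a, b, c, d, e}
  B2:  IN={a, b, c, d, e}  OUT={a, b, c, d, e, f}
  B3:  IN={a, b, c, e, f}  OUT={a, b, c, d, e, f}
  B4:  IN={a, c, d, e, f}  OUT={a, b, c, d, e}
  B5:  IN={a, b, c, d, e}  OUT={b, d, e}
  B6:  IN={b, d, e}  OUT={a, b, c, d, e}
  B7:  IN={d, e}  OUT={d, e}
  B8:  IN={d, e}  OUT={d}
  B9:  IN={d}  OUT={}

B9 is the boundary node: OUT[B9] = {}
Applying B9's transfer function to that OUT value gives IN[B9] (row B9 above).

Answer: {d}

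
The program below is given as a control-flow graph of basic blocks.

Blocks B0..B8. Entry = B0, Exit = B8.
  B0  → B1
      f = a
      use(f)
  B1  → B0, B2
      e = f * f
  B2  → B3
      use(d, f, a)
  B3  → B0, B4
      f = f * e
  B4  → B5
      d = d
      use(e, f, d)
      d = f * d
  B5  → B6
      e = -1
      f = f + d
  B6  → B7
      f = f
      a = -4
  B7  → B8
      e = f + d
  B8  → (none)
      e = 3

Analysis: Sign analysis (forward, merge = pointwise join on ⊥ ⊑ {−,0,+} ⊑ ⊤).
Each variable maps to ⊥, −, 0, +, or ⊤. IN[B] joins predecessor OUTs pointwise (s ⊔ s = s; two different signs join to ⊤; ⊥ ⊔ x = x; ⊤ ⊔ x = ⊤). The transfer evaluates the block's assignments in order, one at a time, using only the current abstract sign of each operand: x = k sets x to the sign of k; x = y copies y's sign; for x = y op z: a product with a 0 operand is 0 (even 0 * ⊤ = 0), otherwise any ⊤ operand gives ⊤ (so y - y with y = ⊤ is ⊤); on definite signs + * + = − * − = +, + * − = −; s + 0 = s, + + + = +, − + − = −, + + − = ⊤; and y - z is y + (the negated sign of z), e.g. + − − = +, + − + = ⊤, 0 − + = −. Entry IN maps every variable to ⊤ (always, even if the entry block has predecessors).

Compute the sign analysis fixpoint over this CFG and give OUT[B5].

Answer: {a: ⊤, b: ⊤, c: ⊤, d: ⊤, e: -, f: ⊤}

Derivation:
Fixpoint table:
  B0:   IN=(all ⊤)   OUT=(all ⊤)
  B1:   IN=(all ⊤)   OUT=(all ⊤)
  B2:   IN=(all ⊤)   OUT=(all ⊤)
  B3:   IN=(all ⊤)   OUT=(all ⊤)
  B4:   IN=(all ⊤)   OUT=(all ⊤)
  B5:   IN=(all ⊤)   OUT={e:-; rest ⊤}
  B6:   IN={e:-; rest ⊤}   OUT={a:-, e:-; rest ⊤}
  B7:   IN={a:-, e:-; rest ⊤}   OUT={a:-; rest ⊤}
  B8:   IN={a:-; rest ⊤}   OUT={a:-, e:+; rest ⊤}

Merge at B5: IN[B5] = OUT[B4] = {a: ⊤, b: ⊤, c: ⊤, d: ⊤, e: ⊤, f: ⊤}
Applying B5's transfer function to that IN value gives OUT[B5] (row B5 above).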